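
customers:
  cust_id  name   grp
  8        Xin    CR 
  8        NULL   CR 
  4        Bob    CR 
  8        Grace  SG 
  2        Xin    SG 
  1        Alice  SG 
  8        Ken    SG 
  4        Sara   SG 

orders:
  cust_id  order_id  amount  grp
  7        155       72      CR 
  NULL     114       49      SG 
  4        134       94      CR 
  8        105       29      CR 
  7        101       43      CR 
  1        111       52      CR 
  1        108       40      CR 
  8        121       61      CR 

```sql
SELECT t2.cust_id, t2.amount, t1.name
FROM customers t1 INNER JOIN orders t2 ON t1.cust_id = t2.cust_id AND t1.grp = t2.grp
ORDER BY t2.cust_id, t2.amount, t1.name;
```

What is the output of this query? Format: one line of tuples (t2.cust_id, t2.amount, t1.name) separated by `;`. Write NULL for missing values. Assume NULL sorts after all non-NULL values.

INNER JOIN keeps only pairs where the ON condition holds.
Matching on t1.cust_id = t2.cust_id AND t1.grp = t2.grp. A NULL in a compared column never satisfies the condition.
- t1[0] cust_id=8, grp=CR → 2 match(es) in t2 → 2 row(s).
- t1[1] cust_id=8, grp=CR → 2 match(es) in t2 → 2 row(s).
- t1[2] cust_id=4, grp=CR → 1 match(es) in t2 → 1 row(s).
- t1[3] cust_id=8, grp=SG → no match; dropped.
- t1[4] cust_id=2, grp=SG → no match; dropped.
- t1[5] cust_id=1, grp=SG → no match; dropped.
- t1[6] cust_id=8, grp=SG → no match; dropped.
- t1[7] cust_id=4, grp=SG → no match; dropped.
After projecting and ordering:
t2.cust_id | t2.amount | t1.name
4 | 94 | Bob
8 | 29 | Xin
8 | 29 | NULL
8 | 61 | Xin
8 | 61 | NULL

(4, 94, Bob); (8, 29, Xin); (8, 29, NULL); (8, 61, Xin); (8, 61, NULL)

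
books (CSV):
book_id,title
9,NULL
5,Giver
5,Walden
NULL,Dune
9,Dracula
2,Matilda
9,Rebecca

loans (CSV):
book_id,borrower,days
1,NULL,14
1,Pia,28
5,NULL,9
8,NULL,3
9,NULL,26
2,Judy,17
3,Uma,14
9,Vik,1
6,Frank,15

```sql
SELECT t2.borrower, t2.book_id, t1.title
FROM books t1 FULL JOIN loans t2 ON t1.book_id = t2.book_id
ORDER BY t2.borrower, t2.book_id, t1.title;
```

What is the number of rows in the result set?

FULL OUTER JOIN keeps every row from both sides; unmatched rows get NULL for the other side's columns.
Matching on t1.book_id = t2.book_id. A NULL in a compared column never satisfies the condition.
- t1 row (book_id=9): matches 2 t2 row(s) → 2 output row(s).
- t1 row (book_id=5): matches 1 t2 row(s) → 1 output row(s).
- t1 row (book_id=5): matches 1 t2 row(s) → 1 output row(s).
- t1 row (book_id=NULL): no match → kept, t2 columns NULL.
- t1 row (book_id=9): matches 2 t2 row(s) → 2 output row(s).
- t1 row (book_id=2): matches 1 t2 row(s) → 1 output row(s).
- t1 row (book_id=9): matches 2 t2 row(s) → 2 output row(s).
- plus 5 unmatched t2 row(s), each kept with NULL t1 columns.
Total: 9 matched + 6 padded = 15 rows.

15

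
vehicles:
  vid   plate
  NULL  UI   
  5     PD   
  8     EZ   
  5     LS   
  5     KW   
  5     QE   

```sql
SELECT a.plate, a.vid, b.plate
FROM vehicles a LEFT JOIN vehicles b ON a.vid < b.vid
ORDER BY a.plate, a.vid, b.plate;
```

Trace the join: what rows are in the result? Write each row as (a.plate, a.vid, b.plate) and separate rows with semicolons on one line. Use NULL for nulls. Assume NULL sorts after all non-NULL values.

(EZ, 8, NULL); (KW, 5, EZ); (LS, 5, EZ); (PD, 5, EZ); (QE, 5, EZ); (UI, NULL, NULL)

LEFT JOIN keeps every row from `vehicles a`; unmatched rows get NULL for `vehicles b`'s columns.
Matching on a.vid < b.vid. A NULL in a compared column never satisfies the condition.
- a row (vid=NULL): no match → kept, b columns NULL.
- a row (vid=5): matches 1 b row(s) → 1 output row(s).
- a row (vid=8): no match → kept, b columns NULL.
- a row (vid=5): matches 1 b row(s) → 1 output row(s).
- a row (vid=5): matches 1 b row(s) → 1 output row(s).
- a row (vid=5): matches 1 b row(s) → 1 output row(s).
After projecting and ordering:
a.plate | a.vid | b.plate
EZ | 8 | NULL
KW | 5 | EZ
LS | 5 | EZ
PD | 5 | EZ
QE | 5 | EZ
UI | NULL | NULL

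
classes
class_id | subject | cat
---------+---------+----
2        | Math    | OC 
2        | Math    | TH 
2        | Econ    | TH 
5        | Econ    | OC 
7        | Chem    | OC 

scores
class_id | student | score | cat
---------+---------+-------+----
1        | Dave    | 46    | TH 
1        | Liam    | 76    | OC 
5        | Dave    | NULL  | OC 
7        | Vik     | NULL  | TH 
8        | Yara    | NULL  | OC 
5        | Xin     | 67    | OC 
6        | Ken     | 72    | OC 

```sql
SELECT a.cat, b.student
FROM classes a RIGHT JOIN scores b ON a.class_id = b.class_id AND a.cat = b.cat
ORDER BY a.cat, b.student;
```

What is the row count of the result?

7

RIGHT JOIN keeps every row from `scores`; unmatched rows get NULL for `classes`'s columns.
Matching on a.class_id = b.class_id AND a.cat = b.cat.
Matched pairs: 2; unmatched b rows kept: 5.
Total: 2 matched + 5 padded = 7 rows.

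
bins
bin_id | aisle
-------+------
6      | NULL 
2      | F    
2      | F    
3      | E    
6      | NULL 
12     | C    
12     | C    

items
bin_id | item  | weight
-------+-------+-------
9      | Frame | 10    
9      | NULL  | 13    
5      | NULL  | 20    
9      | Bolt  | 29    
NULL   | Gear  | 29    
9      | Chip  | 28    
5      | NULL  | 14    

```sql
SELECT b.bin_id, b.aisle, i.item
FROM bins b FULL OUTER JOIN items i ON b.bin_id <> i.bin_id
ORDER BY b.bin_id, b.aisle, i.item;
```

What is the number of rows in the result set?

FULL OUTER JOIN keeps every row from both sides; unmatched rows get NULL for the other side's columns.
Matching on b.bin_id <> i.bin_id. A NULL in a compared column never satisfies the condition.
- b[0] bin_id=6 → 6 match(es) in i → 6 row(s).
- b[1] bin_id=2 → 6 match(es) in i → 6 row(s).
- b[2] bin_id=2 → 6 match(es) in i → 6 row(s).
- b[3] bin_id=3 → 6 match(es) in i → 6 row(s).
- b[4] bin_id=6 → 6 match(es) in i → 6 row(s).
- b[5] bin_id=12 → 6 match(es) in i → 6 row(s).
- b[6] bin_id=12 → 6 match(es) in i → 6 row(s).
- 1 i row(s) had no b match → kept, b columns NULL.
Total: 42 matched + 1 padded = 43 rows.

43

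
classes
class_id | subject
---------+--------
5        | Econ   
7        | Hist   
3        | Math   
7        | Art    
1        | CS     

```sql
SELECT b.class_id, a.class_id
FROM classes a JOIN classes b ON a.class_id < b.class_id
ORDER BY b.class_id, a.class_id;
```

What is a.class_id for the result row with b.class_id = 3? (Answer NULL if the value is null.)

1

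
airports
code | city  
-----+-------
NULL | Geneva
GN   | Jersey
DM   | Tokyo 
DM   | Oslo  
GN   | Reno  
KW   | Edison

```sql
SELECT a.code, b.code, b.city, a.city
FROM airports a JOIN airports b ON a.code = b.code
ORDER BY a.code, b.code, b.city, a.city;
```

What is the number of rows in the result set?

9

INNER JOIN keeps only pairs where the ON condition holds.
Matching on a.code = b.code. A NULL in a compared column never satisfies the condition.
Matched pairs: 9.
Total: 9 rows.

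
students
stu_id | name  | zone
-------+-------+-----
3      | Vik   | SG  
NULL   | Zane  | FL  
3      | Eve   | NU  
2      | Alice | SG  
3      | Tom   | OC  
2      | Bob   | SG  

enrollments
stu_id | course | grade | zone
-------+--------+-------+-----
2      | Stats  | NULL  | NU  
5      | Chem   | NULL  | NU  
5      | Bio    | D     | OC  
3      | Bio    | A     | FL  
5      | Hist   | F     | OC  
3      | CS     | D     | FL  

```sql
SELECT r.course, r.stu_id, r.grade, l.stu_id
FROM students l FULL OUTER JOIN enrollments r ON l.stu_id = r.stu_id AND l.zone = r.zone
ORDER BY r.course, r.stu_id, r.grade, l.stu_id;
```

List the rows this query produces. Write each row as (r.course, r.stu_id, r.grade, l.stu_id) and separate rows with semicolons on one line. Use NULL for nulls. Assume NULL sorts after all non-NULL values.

(Bio, 3, A, NULL); (Bio, 5, D, NULL); (CS, 3, D, NULL); (Chem, 5, NULL, NULL); (Hist, 5, F, NULL); (Stats, 2, NULL, NULL); (NULL, NULL, NULL, 2); (NULL, NULL, NULL, 2); (NULL, NULL, NULL, 3); (NULL, NULL, NULL, 3); (NULL, NULL, NULL, 3); (NULL, NULL, NULL, NULL)

FULL OUTER JOIN keeps every row from both sides; unmatched rows get NULL for the other side's columns.
Matching on l.stu_id = r.stu_id AND l.zone = r.zone. A NULL in a compared column never satisfies the condition.
- stu_id=3, zone=SG: no r row matches, row kept with r columns NULL.
- stu_id=NULL, zone=FL: no r row matches, row kept with r columns NULL.
- stu_id=3, zone=NU: no r row matches, row kept with r columns NULL.
- stu_id=2, zone=SG: no r row matches, row kept with r columns NULL.
- stu_id=3, zone=OC: no r row matches, row kept with r columns NULL.
- stu_id=2, zone=SG: no r row matches, row kept with r columns NULL.
- plus 6 unmatched r row(s), each kept with NULL l columns.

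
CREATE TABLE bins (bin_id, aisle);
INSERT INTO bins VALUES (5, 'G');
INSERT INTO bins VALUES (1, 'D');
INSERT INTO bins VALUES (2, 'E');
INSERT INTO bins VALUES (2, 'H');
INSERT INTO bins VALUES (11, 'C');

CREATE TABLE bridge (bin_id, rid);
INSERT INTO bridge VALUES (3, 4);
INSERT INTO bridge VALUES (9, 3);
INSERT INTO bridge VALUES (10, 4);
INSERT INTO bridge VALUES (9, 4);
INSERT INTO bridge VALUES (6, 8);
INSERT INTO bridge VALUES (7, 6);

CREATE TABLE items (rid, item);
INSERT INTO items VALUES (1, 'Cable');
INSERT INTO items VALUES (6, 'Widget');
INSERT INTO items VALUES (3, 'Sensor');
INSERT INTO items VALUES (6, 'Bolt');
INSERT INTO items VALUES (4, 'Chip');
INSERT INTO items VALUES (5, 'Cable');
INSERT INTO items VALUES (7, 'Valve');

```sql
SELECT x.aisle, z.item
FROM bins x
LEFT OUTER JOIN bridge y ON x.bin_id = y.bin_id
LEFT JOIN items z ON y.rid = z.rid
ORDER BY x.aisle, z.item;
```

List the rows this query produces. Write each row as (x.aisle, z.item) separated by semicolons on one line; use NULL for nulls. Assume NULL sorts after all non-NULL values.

(C, NULL); (D, NULL); (E, NULL); (G, NULL); (H, NULL)

Step 1 — x LEFT JOIN y on bin_id → 5 row(s).
Then LEFT JOIN `items z` on rid: each of those 5 rows is kept; rows whose y.rid has no match in z get NULL for z's columns.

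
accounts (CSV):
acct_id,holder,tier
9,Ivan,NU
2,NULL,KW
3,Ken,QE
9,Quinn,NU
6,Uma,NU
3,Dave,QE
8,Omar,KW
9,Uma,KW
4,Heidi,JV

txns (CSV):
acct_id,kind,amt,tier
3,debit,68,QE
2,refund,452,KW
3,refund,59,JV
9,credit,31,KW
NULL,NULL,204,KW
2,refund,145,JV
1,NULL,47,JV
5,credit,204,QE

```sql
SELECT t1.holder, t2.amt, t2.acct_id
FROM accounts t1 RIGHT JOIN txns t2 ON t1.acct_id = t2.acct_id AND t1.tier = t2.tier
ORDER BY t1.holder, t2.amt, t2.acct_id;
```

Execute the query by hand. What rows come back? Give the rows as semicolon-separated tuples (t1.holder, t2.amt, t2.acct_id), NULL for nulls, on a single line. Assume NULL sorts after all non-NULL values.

RIGHT JOIN keeps every row from `txns`; unmatched rows get NULL for `accounts`'s columns.
Matching on t1.acct_id = t2.acct_id AND t1.tier = t2.tier. A NULL in a compared column never satisfies the condition.
- t1[0] acct_id=9, tier=NU → no match.
- t1[1] acct_id=2, tier=KW → 1 match(es) in t2 → 1 row(s).
- t1[2] acct_id=3, tier=QE → 1 match(es) in t2 → 1 row(s).
- t1[3] acct_id=9, tier=NU → no match.
- t1[4] acct_id=6, tier=NU → no match.
- t1[5] acct_id=3, tier=QE → 1 match(es) in t2 → 1 row(s).
- t1[6] acct_id=8, tier=KW → no match.
- t1[7] acct_id=9, tier=KW → 1 match(es) in t2 → 1 row(s).
- t1[8] acct_id=4, tier=JV → no match.
- 5 row(s) from t2 found no t1 partner → padded with NULL.
After projecting and ordering:
t1.holder | t2.amt | t2.acct_id
Dave | 68 | 3
Ken | 68 | 3
Uma | 31 | 9
NULL | 47 | 1
NULL | 59 | 3
NULL | 145 | 2
NULL | 204 | 5
NULL | 204 | NULL
NULL | 452 | 2

(Dave, 68, 3); (Ken, 68, 3); (Uma, 31, 9); (NULL, 47, 1); (NULL, 59, 3); (NULL, 145, 2); (NULL, 204, 5); (NULL, 204, NULL); (NULL, 452, 2)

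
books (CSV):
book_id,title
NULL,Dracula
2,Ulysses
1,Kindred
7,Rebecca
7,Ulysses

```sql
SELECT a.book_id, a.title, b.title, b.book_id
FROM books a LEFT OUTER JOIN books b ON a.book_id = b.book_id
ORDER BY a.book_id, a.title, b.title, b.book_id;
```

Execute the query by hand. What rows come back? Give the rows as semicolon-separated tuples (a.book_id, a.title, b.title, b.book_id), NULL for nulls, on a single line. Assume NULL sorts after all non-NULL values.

LEFT JOIN keeps every row from `books a`; unmatched rows get NULL for `books b`'s columns.
Matching on a.book_id = b.book_id. A NULL in a compared column never satisfies the condition.
- a row (book_id=NULL): no match → kept, b columns NULL.
- a row (book_id=2): matches 1 b row(s) → 1 output row(s).
- a row (book_id=1): matches 1 b row(s) → 1 output row(s).
- a row (book_id=7): matches 2 b row(s) → 2 output row(s).
- a row (book_id=7): matches 2 b row(s) → 2 output row(s).
After projecting and ordering:
a.book_id | a.title | b.title | b.book_id
1 | Kindred | Kindred | 1
2 | Ulysses | Ulysses | 2
7 | Rebecca | Rebecca | 7
7 | Rebecca | Ulysses | 7
7 | Ulysses | Rebecca | 7
7 | Ulysses | Ulysses | 7
NULL | Dracula | NULL | NULL

(1, Kindred, Kindred, 1); (2, Ulysses, Ulysses, 2); (7, Rebecca, Rebecca, 7); (7, Rebecca, Ulysses, 7); (7, Ulysses, Rebecca, 7); (7, Ulysses, Ulysses, 7); (NULL, Dracula, NULL, NULL)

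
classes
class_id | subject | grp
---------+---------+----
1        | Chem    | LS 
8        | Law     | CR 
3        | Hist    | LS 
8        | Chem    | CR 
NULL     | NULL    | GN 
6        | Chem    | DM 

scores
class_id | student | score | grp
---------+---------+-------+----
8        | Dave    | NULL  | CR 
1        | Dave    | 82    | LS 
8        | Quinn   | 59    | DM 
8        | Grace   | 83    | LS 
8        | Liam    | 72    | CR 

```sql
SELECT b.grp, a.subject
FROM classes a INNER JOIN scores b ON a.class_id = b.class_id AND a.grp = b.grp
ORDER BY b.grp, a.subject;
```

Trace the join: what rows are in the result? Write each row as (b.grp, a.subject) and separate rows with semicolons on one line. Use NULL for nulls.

INNER JOIN keeps only pairs where the ON condition holds.
Matching on a.class_id = b.class_id AND a.grp = b.grp. A NULL in a compared column never satisfies the condition.
- a[0] class_id=1, grp=LS → 1 match(es) in b → 1 row(s).
- a[1] class_id=8, grp=CR → 2 match(es) in b → 2 row(s).
- a[2] class_id=3, grp=LS → no match; dropped.
- a[3] class_id=8, grp=CR → 2 match(es) in b → 2 row(s).
- a[4] class_id=NULL, grp=GN → no match; dropped.
- a[5] class_id=6, grp=DM → no match; dropped.
After projecting and ordering:
b.grp | a.subject
CR | Chem
CR | Chem
CR | Law
CR | Law
LS | Chem

(CR, Chem); (CR, Chem); (CR, Law); (CR, Law); (LS, Chem)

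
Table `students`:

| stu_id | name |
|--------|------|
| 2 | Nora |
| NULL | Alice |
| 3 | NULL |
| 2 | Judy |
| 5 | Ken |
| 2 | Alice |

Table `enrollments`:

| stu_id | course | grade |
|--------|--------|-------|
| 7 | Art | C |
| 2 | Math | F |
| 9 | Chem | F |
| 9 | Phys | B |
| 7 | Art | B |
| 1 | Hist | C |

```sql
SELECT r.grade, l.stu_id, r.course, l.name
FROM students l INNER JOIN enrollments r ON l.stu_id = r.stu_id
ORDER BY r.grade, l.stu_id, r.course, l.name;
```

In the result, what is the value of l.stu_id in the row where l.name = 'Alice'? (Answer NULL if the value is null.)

INNER JOIN keeps only pairs where the ON condition holds.
Matching on l.stu_id = r.stu_id. A NULL in a compared column never satisfies the condition.
- l (stu_id=2) pairs with 1 row(s) of r.
- l (stu_id=NULL) has no partner → excluded.
- l (stu_id=3) has no partner → excluded.
- l (stu_id=2) pairs with 1 row(s) of r.
- l (stu_id=5) has no partner → excluded.
- l (stu_id=2) pairs with 1 row(s) of r.

2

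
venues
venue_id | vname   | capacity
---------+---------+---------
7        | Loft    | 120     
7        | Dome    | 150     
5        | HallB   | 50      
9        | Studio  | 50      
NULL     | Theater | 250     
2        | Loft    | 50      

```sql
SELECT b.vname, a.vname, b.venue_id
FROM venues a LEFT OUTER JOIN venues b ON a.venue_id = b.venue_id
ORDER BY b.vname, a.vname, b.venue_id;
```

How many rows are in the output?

LEFT JOIN keeps every row from `venues a`; unmatched rows get NULL for `venues b`'s columns.
Matching on a.venue_id = b.venue_id. A NULL in a compared column never satisfies the condition.
- a[0] venue_id=7 → 2 match(es) in b → 2 row(s).
- a[1] venue_id=7 → 2 match(es) in b → 2 row(s).
- a[2] venue_id=5 → 1 match(es) in b → 1 row(s).
- a[3] venue_id=9 → 1 match(es) in b → 1 row(s).
- a[4] venue_id=NULL → no match; kept with NULLs on the b side.
- a[5] venue_id=2 → 1 match(es) in b → 1 row(s).
Total: 7 matched + 1 padded = 8 rows.

8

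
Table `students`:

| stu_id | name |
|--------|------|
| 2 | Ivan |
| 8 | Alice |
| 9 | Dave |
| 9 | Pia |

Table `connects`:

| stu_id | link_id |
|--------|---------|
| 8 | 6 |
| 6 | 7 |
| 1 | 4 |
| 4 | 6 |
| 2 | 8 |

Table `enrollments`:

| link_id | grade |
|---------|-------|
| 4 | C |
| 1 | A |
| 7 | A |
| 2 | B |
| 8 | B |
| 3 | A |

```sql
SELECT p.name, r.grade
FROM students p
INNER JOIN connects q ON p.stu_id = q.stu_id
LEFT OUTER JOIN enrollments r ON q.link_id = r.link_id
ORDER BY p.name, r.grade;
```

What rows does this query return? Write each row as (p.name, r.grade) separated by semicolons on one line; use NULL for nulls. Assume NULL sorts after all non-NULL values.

(Alice, NULL); (Ivan, B)

Joins associate left-to-right: students INNER JOIN connects on stu_id gives 2 intermediate row(s).
Then LEFT JOIN `enrollments r` on link_id: each of those 2 rows is kept; rows whose q.link_id has no match in r get NULL for r's columns.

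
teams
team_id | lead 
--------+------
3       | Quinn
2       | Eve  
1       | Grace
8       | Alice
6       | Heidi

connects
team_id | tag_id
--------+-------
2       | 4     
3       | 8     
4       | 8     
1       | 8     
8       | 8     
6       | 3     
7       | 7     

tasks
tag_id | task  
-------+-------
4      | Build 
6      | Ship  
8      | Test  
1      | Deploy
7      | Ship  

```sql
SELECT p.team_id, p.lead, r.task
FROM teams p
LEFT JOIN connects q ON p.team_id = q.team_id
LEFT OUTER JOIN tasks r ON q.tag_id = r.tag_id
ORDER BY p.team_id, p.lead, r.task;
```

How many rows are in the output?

Evaluate left to right. First `teams p LEFT JOIN connects q` on team_id: 5 row(s).
Then LEFT JOIN `tasks r` on tag_id: each of those 5 rows is kept; rows whose q.tag_id has no match in r get NULL for r's columns.
Result: 5 row(s).

5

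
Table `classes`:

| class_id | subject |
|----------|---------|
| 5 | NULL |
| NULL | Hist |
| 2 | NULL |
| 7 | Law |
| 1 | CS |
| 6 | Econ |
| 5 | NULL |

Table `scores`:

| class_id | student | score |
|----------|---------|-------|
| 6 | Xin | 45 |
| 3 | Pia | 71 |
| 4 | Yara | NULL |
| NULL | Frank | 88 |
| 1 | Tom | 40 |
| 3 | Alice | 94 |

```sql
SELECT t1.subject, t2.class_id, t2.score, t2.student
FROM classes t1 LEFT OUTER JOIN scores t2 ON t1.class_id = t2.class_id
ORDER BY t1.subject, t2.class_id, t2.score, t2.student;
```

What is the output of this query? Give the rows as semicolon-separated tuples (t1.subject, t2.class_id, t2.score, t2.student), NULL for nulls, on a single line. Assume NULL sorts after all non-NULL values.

(CS, 1, 40, Tom); (Econ, 6, 45, Xin); (Hist, NULL, NULL, NULL); (Law, NULL, NULL, NULL); (NULL, NULL, NULL, NULL); (NULL, NULL, NULL, NULL); (NULL, NULL, NULL, NULL)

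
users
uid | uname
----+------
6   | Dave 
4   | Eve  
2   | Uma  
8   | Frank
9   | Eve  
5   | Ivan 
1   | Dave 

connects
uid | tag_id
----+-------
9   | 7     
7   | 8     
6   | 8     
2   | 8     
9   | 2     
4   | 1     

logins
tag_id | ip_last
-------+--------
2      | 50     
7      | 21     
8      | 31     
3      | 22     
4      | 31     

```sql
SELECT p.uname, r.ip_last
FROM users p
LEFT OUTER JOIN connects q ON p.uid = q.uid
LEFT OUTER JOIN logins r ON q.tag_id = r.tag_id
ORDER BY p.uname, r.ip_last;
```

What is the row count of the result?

Evaluate left to right. First `users p LEFT JOIN connects q` on uid: 8 row(s).
Then LEFT JOIN `logins r` on tag_id: each of those 8 rows is kept; rows whose q.tag_id has no match in r get NULL for r's columns.
Result: 8 row(s).

8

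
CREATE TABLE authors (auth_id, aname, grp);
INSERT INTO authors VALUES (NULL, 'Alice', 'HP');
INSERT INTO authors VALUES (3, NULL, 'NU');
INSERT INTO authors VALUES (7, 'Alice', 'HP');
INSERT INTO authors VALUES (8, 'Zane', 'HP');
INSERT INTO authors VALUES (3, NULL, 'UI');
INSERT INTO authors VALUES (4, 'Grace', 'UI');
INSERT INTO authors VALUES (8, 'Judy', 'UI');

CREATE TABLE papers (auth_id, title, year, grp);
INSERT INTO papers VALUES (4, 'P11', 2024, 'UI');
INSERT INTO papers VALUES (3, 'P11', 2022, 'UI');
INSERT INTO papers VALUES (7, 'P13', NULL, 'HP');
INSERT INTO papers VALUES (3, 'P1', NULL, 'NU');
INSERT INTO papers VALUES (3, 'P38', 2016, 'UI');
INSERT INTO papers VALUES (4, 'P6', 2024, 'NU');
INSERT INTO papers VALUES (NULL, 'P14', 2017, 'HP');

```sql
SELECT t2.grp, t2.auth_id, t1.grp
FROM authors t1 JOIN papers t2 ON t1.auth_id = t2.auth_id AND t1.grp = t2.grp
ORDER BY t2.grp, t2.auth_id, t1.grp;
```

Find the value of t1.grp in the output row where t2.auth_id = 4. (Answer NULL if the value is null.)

UI

INNER JOIN keeps only pairs where the ON condition holds.
Matching on t1.auth_id = t2.auth_id AND t1.grp = t2.grp. A NULL in a compared column never satisfies the condition.
- t1 row (auth_id=NULL, grp=HP): no match → dropped.
- t1 row (auth_id=3, grp=NU): matches 1 t2 row(s) → 1 output row(s).
- t1 row (auth_id=7, grp=HP): matches 1 t2 row(s) → 1 output row(s).
- t1 row (auth_id=8, grp=HP): no match → dropped.
- t1 row (auth_id=3, grp=UI): matches 2 t2 row(s) → 2 output row(s).
- t1 row (auth_id=4, grp=UI): matches 1 t2 row(s) → 1 output row(s).
- t1 row (auth_id=8, grp=UI): no match → dropped.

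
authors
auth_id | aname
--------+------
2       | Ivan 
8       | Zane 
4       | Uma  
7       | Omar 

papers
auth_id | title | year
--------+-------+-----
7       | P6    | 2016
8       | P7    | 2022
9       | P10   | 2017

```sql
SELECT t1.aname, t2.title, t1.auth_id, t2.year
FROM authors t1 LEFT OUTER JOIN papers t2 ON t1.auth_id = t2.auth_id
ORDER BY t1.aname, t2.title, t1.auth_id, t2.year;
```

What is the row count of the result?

4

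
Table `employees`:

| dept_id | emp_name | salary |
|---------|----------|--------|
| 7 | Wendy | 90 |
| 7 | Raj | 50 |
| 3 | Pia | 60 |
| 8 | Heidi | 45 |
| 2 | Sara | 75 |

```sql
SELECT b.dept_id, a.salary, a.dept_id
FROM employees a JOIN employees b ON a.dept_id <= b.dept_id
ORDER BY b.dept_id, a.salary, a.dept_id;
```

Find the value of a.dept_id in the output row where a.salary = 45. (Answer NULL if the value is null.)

INNER JOIN keeps only pairs where the ON condition holds.
Matching on a.dept_id <= b.dept_id.
Matched pairs: 16.

8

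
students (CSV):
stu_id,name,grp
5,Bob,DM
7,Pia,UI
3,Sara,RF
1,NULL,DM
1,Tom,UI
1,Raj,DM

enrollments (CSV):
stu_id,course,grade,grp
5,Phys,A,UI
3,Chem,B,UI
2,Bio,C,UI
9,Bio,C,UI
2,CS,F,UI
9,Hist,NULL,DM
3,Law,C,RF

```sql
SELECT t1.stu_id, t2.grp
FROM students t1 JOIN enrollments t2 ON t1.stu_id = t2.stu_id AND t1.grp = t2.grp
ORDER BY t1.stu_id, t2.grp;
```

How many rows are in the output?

1

INNER JOIN keeps only pairs where the ON condition holds.
Matching on t1.stu_id = t2.stu_id AND t1.grp = t2.grp.
- t1 row (stu_id=5, grp=DM): no match → dropped.
- t1 row (stu_id=7, grp=UI): no match → dropped.
- t1 row (stu_id=3, grp=RF): matches 1 t2 row(s) → 1 output row(s).
- t1 row (stu_id=1, grp=DM): no match → dropped.
- t1 row (stu_id=1, grp=UI): no match → dropped.
- t1 row (stu_id=1, grp=DM): no match → dropped.
Total: 1 rows.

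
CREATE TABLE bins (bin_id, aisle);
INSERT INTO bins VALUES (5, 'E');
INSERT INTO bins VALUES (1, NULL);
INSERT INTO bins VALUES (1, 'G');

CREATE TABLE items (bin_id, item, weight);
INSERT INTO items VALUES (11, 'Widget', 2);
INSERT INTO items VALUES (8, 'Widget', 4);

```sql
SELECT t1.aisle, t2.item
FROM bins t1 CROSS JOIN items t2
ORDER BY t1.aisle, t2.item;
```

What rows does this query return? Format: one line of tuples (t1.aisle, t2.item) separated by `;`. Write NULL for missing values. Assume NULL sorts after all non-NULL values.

(E, Widget); (E, Widget); (G, Widget); (G, Widget); (NULL, Widget); (NULL, Widget)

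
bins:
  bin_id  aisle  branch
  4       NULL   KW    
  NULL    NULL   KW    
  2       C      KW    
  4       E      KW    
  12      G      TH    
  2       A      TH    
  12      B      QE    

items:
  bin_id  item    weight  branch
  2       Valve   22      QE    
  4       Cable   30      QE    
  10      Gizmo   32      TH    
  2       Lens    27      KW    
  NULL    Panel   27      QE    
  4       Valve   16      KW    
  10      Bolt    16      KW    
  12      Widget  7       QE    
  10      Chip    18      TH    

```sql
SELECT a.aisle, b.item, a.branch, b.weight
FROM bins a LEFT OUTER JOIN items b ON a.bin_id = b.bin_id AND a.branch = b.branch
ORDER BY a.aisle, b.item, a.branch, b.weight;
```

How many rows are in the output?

LEFT JOIN keeps every row from `bins`; unmatched rows get NULL for `items`'s columns.
Matching on a.bin_id = b.bin_id AND a.branch = b.branch. A NULL in a compared column never satisfies the condition.
- bin_id=4, branch=KW: 1 matching b row(s), so 1 row(s) emitted.
- bin_id=NULL, branch=KW: no b row matches, row kept with b columns NULL.
- bin_id=2, branch=KW: 1 matching b row(s), so 1 row(s) emitted.
- bin_id=4, branch=KW: 1 matching b row(s), so 1 row(s) emitted.
- bin_id=12, branch=TH: no b row matches, row kept with b columns NULL.
- bin_id=2, branch=TH: no b row matches, row kept with b columns NULL.
- bin_id=12, branch=QE: 1 matching b row(s), so 1 row(s) emitted.
Total: 4 matched + 3 padded = 7 rows.

7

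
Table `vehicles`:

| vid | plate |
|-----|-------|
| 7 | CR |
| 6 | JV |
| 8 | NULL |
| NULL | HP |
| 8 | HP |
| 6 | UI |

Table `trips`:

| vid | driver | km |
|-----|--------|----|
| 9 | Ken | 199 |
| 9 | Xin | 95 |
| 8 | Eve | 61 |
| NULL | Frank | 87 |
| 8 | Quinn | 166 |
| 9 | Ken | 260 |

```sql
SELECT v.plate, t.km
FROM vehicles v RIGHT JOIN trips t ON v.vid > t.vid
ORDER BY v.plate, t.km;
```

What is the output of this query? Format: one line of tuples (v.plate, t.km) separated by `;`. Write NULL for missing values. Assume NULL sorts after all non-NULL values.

(NULL, 61); (NULL, 87); (NULL, 95); (NULL, 166); (NULL, 199); (NULL, 260)

RIGHT JOIN keeps every row from `trips`; unmatched rows get NULL for `vehicles`'s columns.
Matching on v.vid > t.vid. A NULL in a compared column never satisfies the condition.
Matched pairs: 0; unmatched t rows kept: 6.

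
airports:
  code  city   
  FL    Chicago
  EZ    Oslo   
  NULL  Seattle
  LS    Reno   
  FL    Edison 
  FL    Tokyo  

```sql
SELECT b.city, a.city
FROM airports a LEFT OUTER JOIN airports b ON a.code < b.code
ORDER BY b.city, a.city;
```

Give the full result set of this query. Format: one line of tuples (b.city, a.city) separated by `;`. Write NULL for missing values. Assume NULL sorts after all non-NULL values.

(Chicago, Oslo); (Edison, Oslo); (Reno, Chicago); (Reno, Edison); (Reno, Oslo); (Reno, Tokyo); (Tokyo, Oslo); (NULL, Reno); (NULL, Seattle)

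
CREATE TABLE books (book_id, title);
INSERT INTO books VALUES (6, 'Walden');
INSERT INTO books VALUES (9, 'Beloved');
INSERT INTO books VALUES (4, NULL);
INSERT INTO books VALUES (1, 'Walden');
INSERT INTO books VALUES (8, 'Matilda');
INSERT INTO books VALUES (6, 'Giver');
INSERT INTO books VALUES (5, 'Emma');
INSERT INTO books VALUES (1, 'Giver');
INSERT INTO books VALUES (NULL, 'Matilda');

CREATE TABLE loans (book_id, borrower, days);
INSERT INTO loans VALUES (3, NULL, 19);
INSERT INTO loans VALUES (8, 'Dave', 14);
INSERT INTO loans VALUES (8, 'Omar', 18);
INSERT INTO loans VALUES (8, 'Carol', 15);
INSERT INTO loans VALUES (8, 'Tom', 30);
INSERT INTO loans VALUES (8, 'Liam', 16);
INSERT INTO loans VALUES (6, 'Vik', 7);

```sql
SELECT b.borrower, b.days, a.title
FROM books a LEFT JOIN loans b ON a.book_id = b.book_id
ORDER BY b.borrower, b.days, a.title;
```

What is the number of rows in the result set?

13

LEFT JOIN keeps every row from `books`; unmatched rows get NULL for `loans`'s columns.
Matching on a.book_id = b.book_id. A NULL in a compared column never satisfies the condition.
Matched pairs: 7; unmatched a rows kept: 6.
Total: 7 matched + 6 padded = 13 rows.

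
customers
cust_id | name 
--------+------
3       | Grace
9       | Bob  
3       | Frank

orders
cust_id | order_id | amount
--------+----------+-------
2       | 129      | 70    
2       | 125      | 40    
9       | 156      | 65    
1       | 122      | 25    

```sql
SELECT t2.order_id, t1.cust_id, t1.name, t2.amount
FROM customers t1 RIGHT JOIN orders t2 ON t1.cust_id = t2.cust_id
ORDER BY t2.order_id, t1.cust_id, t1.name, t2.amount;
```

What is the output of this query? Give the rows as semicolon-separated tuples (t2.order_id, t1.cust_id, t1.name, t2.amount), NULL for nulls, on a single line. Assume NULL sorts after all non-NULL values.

RIGHT JOIN keeps every row from `orders`; unmatched rows get NULL for `customers`'s columns.
Matching on t1.cust_id = t2.cust_id.
Matched pairs: 1; unmatched t2 rows kept: 3.

(122, NULL, NULL, 25); (125, NULL, NULL, 40); (129, NULL, NULL, 70); (156, 9, Bob, 65)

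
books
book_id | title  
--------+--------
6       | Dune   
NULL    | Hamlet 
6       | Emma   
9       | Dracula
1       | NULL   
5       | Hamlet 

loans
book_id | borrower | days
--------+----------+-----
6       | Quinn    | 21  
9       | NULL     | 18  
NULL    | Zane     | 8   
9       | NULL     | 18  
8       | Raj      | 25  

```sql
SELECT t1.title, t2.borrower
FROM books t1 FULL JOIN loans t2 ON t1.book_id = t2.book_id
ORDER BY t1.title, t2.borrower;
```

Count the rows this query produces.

9

FULL OUTER JOIN keeps every row from both sides; unmatched rows get NULL for the other side's columns.
Matching on t1.book_id = t2.book_id. A NULL in a compared column never satisfies the condition.
- t1 (book_id=6) pairs with 1 row(s) of t2.
- t1 (book_id=NULL) has no partner → padded with NULL.
- t1 (book_id=6) pairs with 1 row(s) of t2.
- t1 (book_id=9) pairs with 2 row(s) of t2.
- t1 (book_id=1) has no partner → padded with NULL.
- t1 (book_id=5) has no partner → padded with NULL.
- 2 t2 row(s) had no t1 match → kept, t1 columns NULL.
Total: 4 matched + 5 padded = 9 rows.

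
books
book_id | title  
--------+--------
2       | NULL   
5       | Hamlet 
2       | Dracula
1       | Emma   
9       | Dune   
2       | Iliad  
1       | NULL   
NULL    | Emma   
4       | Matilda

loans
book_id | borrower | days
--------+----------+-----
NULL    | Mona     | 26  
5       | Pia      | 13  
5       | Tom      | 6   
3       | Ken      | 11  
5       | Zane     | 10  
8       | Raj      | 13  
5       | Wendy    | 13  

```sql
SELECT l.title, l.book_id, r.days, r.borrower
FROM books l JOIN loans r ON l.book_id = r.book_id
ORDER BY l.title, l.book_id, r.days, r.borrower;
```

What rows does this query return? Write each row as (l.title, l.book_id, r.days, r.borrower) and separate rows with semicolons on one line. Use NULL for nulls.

(Hamlet, 5, 6, Tom); (Hamlet, 5, 10, Zane); (Hamlet, 5, 13, Pia); (Hamlet, 5, 13, Wendy)

INNER JOIN keeps only pairs where the ON condition holds.
Matching on l.book_id = r.book_id. A NULL in a compared column never satisfies the condition.
- book_id=2: no matching r row, dropped.
- book_id=5: 4 matching r row(s), so 4 row(s) emitted.
- book_id=2: no matching r row, dropped.
- book_id=1: no matching r row, dropped.
- book_id=9: no matching r row, dropped.
- book_id=2: no matching r row, dropped.
- book_id=1: no matching r row, dropped.
- book_id=NULL: no matching r row, dropped.
- book_id=4: no matching r row, dropped.
After projecting and ordering:
l.title | l.book_id | r.days | r.borrower
Hamlet | 5 | 6 | Tom
Hamlet | 5 | 10 | Zane
Hamlet | 5 | 13 | Pia
Hamlet | 5 | 13 | Wendy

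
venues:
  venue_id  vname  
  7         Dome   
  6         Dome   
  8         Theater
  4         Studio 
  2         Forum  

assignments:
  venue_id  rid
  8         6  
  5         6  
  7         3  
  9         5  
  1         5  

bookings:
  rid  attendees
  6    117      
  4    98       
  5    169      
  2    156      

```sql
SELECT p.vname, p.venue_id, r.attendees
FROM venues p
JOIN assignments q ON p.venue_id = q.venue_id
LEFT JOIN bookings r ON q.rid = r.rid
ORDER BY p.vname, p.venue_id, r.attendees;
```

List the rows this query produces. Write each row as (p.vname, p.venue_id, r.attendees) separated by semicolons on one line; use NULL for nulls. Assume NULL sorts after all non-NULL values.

Joins associate left-to-right: venues INNER JOIN assignments on venue_id gives 2 intermediate row(s).
Then LEFT JOIN `bookings r` on rid: each of those 2 rows is kept; rows whose q.rid has no match in r get NULL for r's columns.

(Dome, 7, NULL); (Theater, 8, 117)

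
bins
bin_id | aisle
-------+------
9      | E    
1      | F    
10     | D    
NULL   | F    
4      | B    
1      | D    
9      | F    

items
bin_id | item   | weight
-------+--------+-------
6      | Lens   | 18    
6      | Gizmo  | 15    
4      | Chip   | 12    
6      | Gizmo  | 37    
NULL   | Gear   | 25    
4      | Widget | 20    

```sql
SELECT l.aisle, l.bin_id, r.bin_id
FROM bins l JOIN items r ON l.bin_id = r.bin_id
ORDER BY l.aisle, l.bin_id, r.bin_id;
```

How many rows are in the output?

INNER JOIN keeps only pairs where the ON condition holds.
Matching on l.bin_id = r.bin_id. A NULL in a compared column never satisfies the condition.
Matched pairs: 2.
Total: 2 rows.

2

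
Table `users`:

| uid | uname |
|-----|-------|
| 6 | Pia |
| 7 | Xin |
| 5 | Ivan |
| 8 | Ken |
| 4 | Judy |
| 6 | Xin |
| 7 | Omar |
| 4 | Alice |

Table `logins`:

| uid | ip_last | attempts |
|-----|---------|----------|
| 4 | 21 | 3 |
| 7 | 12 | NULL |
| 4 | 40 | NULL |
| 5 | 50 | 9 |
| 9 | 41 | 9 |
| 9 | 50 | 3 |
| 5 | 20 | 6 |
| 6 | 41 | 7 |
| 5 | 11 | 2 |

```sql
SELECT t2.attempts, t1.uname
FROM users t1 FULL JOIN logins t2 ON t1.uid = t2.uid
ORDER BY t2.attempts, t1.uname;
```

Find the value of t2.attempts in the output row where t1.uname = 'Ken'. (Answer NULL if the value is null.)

NULL

FULL OUTER JOIN keeps every row from both sides; unmatched rows get NULL for the other side's columns.
Matching on t1.uid = t2.uid.
Matched pairs: 11; unmatched t1 rows kept: 1; unmatched t2 rows kept: 2.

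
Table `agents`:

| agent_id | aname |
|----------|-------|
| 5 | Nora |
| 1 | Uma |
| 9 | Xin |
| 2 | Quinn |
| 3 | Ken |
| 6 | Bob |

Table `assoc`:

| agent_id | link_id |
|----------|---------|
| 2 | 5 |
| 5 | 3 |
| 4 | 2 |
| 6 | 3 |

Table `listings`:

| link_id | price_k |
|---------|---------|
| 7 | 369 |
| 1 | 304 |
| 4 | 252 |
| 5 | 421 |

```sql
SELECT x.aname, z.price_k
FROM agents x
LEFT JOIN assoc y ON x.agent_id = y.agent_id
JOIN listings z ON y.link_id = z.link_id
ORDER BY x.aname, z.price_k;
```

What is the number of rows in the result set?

Step 1 — x LEFT JOIN y on agent_id → 6 row(s).
Then INNER JOIN `listings z` on link_id: keep only rows whose y.link_id appears in z.
Result: 1 row(s).

1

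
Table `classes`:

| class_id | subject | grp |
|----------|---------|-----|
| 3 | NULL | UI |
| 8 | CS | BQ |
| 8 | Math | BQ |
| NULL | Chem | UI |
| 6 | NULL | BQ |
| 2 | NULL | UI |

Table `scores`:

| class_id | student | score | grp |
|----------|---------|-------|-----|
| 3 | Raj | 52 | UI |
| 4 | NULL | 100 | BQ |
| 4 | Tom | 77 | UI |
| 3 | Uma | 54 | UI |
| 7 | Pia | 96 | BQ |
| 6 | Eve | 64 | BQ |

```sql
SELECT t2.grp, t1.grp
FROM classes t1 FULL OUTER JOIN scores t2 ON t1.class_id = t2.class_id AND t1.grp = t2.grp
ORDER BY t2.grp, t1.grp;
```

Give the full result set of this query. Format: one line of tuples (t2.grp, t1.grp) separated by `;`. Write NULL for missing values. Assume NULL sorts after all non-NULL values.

(BQ, BQ); (BQ, NULL); (BQ, NULL); (UI, UI); (UI, UI); (UI, NULL); (NULL, BQ); (NULL, BQ); (NULL, UI); (NULL, UI)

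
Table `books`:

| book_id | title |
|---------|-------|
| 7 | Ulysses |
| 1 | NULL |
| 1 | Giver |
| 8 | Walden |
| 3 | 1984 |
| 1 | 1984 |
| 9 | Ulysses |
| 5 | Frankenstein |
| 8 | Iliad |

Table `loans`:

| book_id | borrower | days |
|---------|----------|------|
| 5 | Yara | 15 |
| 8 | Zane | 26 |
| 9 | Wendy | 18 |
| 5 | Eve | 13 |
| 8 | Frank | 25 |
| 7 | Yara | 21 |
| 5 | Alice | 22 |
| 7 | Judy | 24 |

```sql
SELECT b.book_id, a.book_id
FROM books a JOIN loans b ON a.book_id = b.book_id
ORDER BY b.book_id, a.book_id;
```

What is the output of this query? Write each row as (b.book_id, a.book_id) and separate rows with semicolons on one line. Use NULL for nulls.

INNER JOIN keeps only pairs where the ON condition holds.
Matching on a.book_id = b.book_id.
Matched pairs: 10.

(5, 5); (5, 5); (5, 5); (7, 7); (7, 7); (8, 8); (8, 8); (8, 8); (8, 8); (9, 9)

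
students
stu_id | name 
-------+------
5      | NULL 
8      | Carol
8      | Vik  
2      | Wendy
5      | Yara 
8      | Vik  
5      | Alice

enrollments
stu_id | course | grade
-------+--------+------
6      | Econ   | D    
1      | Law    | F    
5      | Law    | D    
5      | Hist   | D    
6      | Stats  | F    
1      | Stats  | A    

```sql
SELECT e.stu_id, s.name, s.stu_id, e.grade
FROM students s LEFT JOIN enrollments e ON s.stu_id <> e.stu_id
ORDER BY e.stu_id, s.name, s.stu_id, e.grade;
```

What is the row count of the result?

LEFT JOIN keeps every row from `students`; unmatched rows get NULL for `enrollments`'s columns.
Matching on s.stu_id <> e.stu_id.
- s (stu_id=5) pairs with 4 row(s) of e.
- s (stu_id=8) pairs with 6 row(s) of e.
- s (stu_id=8) pairs with 6 row(s) of e.
- s (stu_id=2) pairs with 6 row(s) of e.
- s (stu_id=5) pairs with 4 row(s) of e.
- s (stu_id=8) pairs with 6 row(s) of e.
- s (stu_id=5) pairs with 4 row(s) of e.
Total: 36 rows.

36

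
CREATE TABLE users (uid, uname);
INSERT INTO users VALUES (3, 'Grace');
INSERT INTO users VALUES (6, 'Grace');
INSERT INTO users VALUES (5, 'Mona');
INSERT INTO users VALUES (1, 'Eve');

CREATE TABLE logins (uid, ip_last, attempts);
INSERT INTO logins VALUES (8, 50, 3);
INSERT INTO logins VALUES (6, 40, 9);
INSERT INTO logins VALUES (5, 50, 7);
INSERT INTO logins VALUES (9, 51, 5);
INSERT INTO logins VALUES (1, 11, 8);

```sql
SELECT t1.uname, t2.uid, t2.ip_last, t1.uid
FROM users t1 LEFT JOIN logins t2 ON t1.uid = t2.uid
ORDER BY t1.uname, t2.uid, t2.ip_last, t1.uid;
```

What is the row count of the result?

4

LEFT JOIN keeps every row from `users`; unmatched rows get NULL for `logins`'s columns.
Matching on t1.uid = t2.uid.
- t1[0] uid=3 → no match; kept with NULLs on the t2 side.
- t1[1] uid=6 → 1 match(es) in t2 → 1 row(s).
- t1[2] uid=5 → 1 match(es) in t2 → 1 row(s).
- t1[3] uid=1 → 1 match(es) in t2 → 1 row(s).
Total: 3 matched + 1 padded = 4 rows.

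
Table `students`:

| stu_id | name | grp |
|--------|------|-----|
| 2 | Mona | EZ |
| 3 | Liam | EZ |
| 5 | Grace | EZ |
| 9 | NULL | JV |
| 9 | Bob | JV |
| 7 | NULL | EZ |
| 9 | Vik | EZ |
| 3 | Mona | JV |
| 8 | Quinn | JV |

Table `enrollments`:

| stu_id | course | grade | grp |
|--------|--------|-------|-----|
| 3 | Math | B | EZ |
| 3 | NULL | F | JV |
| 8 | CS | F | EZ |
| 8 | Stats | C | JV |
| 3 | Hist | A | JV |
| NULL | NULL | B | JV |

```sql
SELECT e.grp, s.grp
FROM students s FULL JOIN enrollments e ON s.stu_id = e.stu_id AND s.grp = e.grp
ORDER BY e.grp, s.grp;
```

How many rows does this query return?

12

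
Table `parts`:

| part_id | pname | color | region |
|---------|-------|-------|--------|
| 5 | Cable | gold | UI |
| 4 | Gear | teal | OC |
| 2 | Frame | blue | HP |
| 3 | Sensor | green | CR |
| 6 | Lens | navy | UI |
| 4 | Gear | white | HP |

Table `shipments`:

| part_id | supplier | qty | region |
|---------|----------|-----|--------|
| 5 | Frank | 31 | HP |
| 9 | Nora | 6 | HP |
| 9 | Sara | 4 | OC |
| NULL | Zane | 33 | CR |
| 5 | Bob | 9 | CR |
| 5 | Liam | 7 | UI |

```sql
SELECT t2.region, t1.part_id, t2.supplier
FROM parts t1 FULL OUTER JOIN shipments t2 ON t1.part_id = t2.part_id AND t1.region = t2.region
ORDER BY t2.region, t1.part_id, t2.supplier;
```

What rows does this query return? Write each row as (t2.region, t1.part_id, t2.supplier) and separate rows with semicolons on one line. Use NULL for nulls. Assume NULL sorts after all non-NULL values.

(CR, NULL, Bob); (CR, NULL, Zane); (HP, NULL, Frank); (HP, NULL, Nora); (OC, NULL, Sara); (UI, 5, Liam); (NULL, 2, NULL); (NULL, 3, NULL); (NULL, 4, NULL); (NULL, 4, NULL); (NULL, 6, NULL)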